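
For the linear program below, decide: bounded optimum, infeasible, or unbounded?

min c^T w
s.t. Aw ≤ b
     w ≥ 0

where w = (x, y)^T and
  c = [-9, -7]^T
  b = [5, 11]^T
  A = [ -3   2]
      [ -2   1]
Feasible point: (0, 0) satisfies every constraint, so the LP is feasible.
Direction d = (1, 0): for each constraint row a, a·d ≤ 0 —
  (-3)(1) + (2)(0) = -3 ≤ 0
  (-2)(1) + (1)(0) = -2 ≤ 0
and d ≥ 0, so (0, 0) + t·d stays feasible for every t ≥ 0. Along this ray z = -9x - 7y changes by -9 per unit t, so z → −∞.

The LP is unbounded; z can be made arbitrarily small.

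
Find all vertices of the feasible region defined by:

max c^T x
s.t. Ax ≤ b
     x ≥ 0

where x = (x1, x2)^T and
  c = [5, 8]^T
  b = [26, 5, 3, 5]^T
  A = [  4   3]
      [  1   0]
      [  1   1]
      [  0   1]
Each vertex is the intersection of two constraint boundaries that also satisfies all remaining constraints:
  x1 = 0 and x2 = 0 → (0, 0)
  x1 + x2 = 3 and x2 = 0 → (3, 0)
  x1 + x2 = 3 and x1 = 0 → (0, 3)

Vertices: (0, 0), (3, 0), (0, 3)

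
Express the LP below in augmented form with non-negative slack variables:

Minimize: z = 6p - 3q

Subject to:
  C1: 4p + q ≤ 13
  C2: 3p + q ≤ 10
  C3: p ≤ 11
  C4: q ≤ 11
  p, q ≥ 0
min z = 6p - 3q

s.t.
  4p + q + s1 = 13
  3p + q + s2 = 10
  p + s3 = 11
  q + s4 = 11
  p, q, s1, s2, s3, s4 ≥ 0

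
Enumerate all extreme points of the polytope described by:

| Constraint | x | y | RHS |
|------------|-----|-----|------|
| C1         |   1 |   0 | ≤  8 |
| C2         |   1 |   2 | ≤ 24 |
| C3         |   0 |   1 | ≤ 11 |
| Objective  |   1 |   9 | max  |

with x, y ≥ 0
Each vertex is the intersection of two constraint boundaries that also satisfies all remaining constraints:
  x = 0 and y = 0 → (0, 0)
  x = 8 and y = 0 → (8, 0)
  x = 8 and x + 2y = 24 → (8, 8)
  x + 2y = 24 and y = 11 → (2, 11)
  y = 11 and x = 0 → (0, 11)

Vertices: (0, 0), (8, 0), (8, 8), (2, 11), (0, 11)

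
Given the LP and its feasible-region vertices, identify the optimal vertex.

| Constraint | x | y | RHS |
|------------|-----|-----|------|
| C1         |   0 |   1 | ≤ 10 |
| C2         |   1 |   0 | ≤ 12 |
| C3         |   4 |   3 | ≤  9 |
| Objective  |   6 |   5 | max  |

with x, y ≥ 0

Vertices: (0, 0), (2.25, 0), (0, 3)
Evaluating z = 6x + 5y at each vertex:
  (0, 0): z = 0
  (2.25, 0): z = 13.5
  (0, 3): z = 15

The largest value is z = 15, attained at (0, 3).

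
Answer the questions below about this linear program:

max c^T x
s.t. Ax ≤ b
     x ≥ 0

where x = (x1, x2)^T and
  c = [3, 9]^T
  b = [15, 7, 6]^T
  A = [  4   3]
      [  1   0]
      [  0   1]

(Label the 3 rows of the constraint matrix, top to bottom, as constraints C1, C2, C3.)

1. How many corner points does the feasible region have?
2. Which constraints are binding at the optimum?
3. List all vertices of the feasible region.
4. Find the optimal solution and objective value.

1. 3
2. C1, x1 ≥ 0
3. (0, 0), (3.75, 0), (0, 5)
4. x1 = 0, x2 = 5, z = 45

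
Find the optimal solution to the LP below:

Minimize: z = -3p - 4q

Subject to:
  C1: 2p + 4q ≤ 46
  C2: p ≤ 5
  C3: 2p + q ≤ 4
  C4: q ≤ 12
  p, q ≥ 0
Each vertex is the intersection of two constraint boundaries that also satisfies all remaining constraints:
  p = 0 and q = 0 → (0, 0)
  2p + q = 4 and q = 0 → (2, 0)
  2p + q = 4 and p = 0 → (0, 4)

Evaluating z = -3p - 4q at each vertex:
  (0, 0): z = 0
  (2, 0): z = -6
  (0, 4): z = -16

The minimum is at (0, 4) with z = -16.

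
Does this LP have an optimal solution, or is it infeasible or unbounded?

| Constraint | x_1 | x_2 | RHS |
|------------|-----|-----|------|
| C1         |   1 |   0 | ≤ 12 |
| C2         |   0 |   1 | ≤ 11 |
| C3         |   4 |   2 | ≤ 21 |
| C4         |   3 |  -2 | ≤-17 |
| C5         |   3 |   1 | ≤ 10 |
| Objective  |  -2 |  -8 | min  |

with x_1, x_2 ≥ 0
The point (0, 10) satisfies every constraint, so the LP is feasible; the constraints give x_1 ≤ 12 and x_2 ≤ 11, which with x_1, x_2 ≥ 0 keep the feasible region inside a bounded box. A feasible, bounded LP attains a finite optimum at a vertex.

Feasible with finite optimum z* = -80 at (0, 10).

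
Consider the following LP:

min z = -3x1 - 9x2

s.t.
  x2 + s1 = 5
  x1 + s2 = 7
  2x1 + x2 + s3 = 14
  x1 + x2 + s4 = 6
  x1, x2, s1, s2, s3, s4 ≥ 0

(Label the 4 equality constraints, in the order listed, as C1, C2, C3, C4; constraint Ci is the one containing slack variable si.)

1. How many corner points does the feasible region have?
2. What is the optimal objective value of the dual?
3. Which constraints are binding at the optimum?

1. 4
2. -48 (by strong duality, equal to the primal optimum)
3. C1, C4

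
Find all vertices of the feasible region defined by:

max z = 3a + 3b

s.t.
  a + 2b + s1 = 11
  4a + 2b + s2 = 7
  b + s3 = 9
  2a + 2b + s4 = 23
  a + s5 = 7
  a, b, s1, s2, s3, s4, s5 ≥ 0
Each vertex is the intersection of two constraint boundaries that also satisfies all remaining constraints:
  a = 0 and b = 0 → (0, 0)
  4a + 2b = 7 and b = 0 → (1.75, 0)
  4a + 2b = 7 and a = 0 → (0, 3.5)

Vertices: (0, 0), (1.75, 0), (0, 3.5)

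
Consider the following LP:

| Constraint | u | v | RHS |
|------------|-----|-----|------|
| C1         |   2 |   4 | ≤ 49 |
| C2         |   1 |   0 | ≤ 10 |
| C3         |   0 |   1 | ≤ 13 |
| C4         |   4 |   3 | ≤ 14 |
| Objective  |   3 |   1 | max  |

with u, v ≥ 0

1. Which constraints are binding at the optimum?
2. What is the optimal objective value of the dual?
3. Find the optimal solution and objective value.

1. C4, v ≥ 0
2. 10.5 (by strong duality, equal to the primal optimum)
3. u = 3.5, v = 0, z = 10.5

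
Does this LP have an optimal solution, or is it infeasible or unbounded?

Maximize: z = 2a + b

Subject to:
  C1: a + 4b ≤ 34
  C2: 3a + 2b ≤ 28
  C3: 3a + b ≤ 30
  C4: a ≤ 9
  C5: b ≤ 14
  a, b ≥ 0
The point (9, 0.5) satisfies every constraint, so the LP is feasible; the constraints give a ≤ 9 and b ≤ 14, which with a, b ≥ 0 keep the feasible region inside a bounded box. A feasible, bounded LP attains a finite optimum at a vertex.

Evaluating z = 2a + b at each vertex:
  (0, 0): z = 0
  (9, 0): z = 18
  (9, 0.5): z = 18.5
  (4.4, 7.4): z = 16.2
  (0, 8.5): z = 8.5

Bounded optimum: z* = 18.5 at (9, 0.5).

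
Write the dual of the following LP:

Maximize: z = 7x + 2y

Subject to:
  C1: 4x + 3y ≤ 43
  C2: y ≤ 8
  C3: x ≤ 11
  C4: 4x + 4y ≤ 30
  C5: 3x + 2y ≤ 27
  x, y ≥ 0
Minimize: z = 43y1 + 8y2 + 11y3 + 30y4 + 27y5

Subject to:
  C1: -4y1 - y3 - 4y4 - 3y5 ≤ -7
  C2: -3y1 - y2 - 4y4 - 2y5 ≤ -2
  y1, y2, y3, y4, y5 ≥ 0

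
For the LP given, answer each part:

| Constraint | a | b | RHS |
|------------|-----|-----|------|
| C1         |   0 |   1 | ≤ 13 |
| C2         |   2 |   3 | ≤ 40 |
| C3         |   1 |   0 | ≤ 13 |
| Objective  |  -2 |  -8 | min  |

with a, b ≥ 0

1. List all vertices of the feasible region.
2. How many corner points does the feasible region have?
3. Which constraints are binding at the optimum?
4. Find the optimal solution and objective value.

1. (0, 0), (13, 0), (13, 4.667), (0.5, 13), (0, 13)
2. 5
3. C1, C2
4. a = 0.5, b = 13, z = -105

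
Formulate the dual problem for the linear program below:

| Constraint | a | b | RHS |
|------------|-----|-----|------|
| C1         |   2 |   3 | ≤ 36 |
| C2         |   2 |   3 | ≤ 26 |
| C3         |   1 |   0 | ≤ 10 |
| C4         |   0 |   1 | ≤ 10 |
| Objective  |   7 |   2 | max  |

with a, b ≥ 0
Minimize: z = 36y1 + 26y2 + 10y3 + 10y4

Subject to:
  C1: -2y1 - 2y2 - y3 ≤ -7
  C2: -3y1 - 3y2 - y4 ≤ -2
  y1, y2, y3, y4 ≥ 0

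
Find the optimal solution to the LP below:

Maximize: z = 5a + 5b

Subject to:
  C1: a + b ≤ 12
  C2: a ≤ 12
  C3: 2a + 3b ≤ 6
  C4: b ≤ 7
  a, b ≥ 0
Each vertex is the intersection of two constraint boundaries that also satisfies all remaining constraints:
  a = 0 and b = 0 → (0, 0)
  2a + 3b = 6 and b = 0 → (3, 0)
  2a + 3b = 6 and a = 0 → (0, 2)

Evaluating z = 5a + 5b at each vertex:
  (0, 0): z = 0
  (3, 0): z = 15
  (0, 2): z = 10

The maximum is at (3, 0) with z = 15.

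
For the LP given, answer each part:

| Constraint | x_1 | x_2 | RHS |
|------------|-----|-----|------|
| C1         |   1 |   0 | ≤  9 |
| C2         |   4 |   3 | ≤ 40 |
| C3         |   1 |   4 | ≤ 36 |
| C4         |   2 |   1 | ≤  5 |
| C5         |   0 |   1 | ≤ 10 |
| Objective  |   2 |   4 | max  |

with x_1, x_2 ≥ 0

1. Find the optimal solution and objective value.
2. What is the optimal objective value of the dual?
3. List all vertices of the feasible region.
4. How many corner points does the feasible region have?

1. x_1 = 0, x_2 = 5, z = 20
2. 20 (by strong duality, equal to the primal optimum)
3. (0, 0), (2.5, 0), (0, 5)
4. 3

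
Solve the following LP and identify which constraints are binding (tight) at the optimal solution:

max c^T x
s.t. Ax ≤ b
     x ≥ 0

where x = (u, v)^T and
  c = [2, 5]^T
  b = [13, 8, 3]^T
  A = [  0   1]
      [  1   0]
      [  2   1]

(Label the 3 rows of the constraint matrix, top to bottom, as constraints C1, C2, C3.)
Optimal: u = 0, v = 3
Binding: C3, u ≥ 0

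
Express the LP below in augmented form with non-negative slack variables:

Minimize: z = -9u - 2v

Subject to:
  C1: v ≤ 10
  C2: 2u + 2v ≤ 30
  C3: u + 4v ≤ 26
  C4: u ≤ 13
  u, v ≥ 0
min z = -9u - 2v

s.t.
  v + s1 = 10
  2u + 2v + s2 = 30
  u + 4v + s3 = 26
  u + s4 = 13
  u, v, s1, s2, s3, s4 ≥ 0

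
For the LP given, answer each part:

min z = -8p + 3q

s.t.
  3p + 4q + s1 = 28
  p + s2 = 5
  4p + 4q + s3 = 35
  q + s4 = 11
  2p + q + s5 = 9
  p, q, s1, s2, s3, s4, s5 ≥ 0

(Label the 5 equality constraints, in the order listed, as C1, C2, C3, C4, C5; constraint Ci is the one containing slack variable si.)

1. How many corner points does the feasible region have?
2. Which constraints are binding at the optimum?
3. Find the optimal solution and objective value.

1. 4
2. C5, q ≥ 0
3. p = 4.5, q = 0, z = -36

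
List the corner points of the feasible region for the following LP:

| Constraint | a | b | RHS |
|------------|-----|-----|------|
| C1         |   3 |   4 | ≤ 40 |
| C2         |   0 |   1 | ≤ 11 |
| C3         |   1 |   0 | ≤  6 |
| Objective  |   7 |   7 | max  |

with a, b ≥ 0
Each vertex is the intersection of two constraint boundaries that also satisfies all remaining constraints:
  a = 0 and b = 0 → (0, 0)
  a = 6 and b = 0 → (6, 0)
  3a + 4b = 40 and a = 6 → (6, 5.5)
  3a + 4b = 40 and a = 0 → (0, 10)

Vertices: (0, 0), (6, 0), (6, 5.5), (0, 10)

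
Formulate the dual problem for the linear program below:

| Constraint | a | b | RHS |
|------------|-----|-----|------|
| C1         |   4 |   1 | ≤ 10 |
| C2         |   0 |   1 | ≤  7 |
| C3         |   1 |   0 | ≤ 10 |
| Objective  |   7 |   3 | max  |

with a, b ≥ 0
Minimize: z = 10y1 + 7y2 + 10y3

Subject to:
  C1: -4y1 - y3 ≤ -7
  C2: -y1 - y2 ≤ -3
  y1, y2, y3 ≥ 0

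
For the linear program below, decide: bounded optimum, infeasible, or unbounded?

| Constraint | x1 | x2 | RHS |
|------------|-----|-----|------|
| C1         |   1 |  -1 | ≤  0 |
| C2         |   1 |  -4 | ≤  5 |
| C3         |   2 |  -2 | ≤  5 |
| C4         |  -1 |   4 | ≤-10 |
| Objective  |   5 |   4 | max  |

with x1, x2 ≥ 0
C2 requires x1 - 4x2 ≤ 5, while C4 (-x1 + 4x2 ≤ -10) is equivalent to x1 - 4x2 ≥ 10. Together they would need 10 ≤ x1 - 4x2 ≤ 5, which is impossible since 10 > 5. No point satisfies all constraints.

The feasible region is empty; the LP is infeasible.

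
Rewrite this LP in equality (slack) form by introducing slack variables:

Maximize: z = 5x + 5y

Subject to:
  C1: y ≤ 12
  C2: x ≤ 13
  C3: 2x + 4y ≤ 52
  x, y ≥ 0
max z = 5x + 5y

s.t.
  y + s1 = 12
  x + s2 = 13
  2x + 4y + s3 = 52
  x, y, s1, s2, s3 ≥ 0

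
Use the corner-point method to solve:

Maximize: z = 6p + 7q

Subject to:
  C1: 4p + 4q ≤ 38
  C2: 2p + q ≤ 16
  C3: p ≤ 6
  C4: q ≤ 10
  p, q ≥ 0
p = 0, q = 9.5, z = 66.5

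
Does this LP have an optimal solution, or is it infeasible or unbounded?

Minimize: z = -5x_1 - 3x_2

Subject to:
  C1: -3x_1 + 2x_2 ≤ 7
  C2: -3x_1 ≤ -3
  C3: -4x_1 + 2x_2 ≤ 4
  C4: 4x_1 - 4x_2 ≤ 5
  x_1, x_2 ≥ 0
Feasible point: (1, 0) satisfies every constraint, so the LP is feasible.
Direction d = (1, 1): for each constraint row a, a·d ≤ 0 —
  (-3)(1) + (2)(1) = -1 ≤ 0
  (-3)(1) + (0)(1) = -3 ≤ 0
  (-4)(1) + (2)(1) = -2 ≤ 0
  (4)(1) + (-4)(1) = 0 ≤ 0
and d ≥ 0, so (1, 0) + t·d stays feasible for every t ≥ 0. Along this ray z = -5x_1 - 3x_2 changes by -8 per unit t, so z → −∞.

Unbounded — the objective can decrease without bound over the feasible region.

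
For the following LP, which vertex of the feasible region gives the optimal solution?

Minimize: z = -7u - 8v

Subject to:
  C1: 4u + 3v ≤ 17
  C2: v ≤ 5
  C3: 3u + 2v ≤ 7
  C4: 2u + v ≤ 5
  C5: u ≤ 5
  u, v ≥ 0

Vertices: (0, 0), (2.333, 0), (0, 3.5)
Evaluating z = -7u - 8v at each vertex:
  (0, 0): z = 0
  (2.333, 0): z = -16.33
  (0, 3.5): z = -28

The smallest value is z = -28, attained at (0, 3.5).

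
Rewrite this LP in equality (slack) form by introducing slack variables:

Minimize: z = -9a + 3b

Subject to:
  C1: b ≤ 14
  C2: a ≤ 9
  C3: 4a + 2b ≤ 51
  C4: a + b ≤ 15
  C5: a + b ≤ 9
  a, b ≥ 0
min z = -9a + 3b

s.t.
  b + s1 = 14
  a + s2 = 9
  4a + 2b + s3 = 51
  a + b + s4 = 15
  a + b + s5 = 9
  a, b, s1, s2, s3, s4, s5 ≥ 0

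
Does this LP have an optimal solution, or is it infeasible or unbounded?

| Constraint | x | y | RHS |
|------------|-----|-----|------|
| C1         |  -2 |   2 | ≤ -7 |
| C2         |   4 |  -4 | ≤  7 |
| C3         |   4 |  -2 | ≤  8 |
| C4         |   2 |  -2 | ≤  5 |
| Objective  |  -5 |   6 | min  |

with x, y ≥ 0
C4 requires 2x - 2y ≤ 5, while C1 (-2x + 2y ≤ -7) is equivalent to 2x - 2y ≥ 7. Together they would need 7 ≤ 2x - 2y ≤ 5, which is impossible since 7 > 5. No point satisfies all constraints.

Infeasible — the constraint set is empty.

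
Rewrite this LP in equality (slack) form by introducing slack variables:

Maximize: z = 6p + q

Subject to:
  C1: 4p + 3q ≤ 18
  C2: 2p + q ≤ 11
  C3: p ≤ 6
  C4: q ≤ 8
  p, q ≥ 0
max z = 6p + q

s.t.
  4p + 3q + s1 = 18
  2p + q + s2 = 11
  p + s3 = 6
  q + s4 = 8
  p, q, s1, s2, s3, s4 ≥ 0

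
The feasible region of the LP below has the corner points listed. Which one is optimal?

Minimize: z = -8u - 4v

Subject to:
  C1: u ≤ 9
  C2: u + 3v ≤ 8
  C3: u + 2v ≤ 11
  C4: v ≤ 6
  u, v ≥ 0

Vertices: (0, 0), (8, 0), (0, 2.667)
Evaluating z = -8u - 4v at each vertex:
  (0, 0): z = 0
  (8, 0): z = -64
  (0, 2.667): z = -10.67

The smallest value is z = -64, attained at (8, 0).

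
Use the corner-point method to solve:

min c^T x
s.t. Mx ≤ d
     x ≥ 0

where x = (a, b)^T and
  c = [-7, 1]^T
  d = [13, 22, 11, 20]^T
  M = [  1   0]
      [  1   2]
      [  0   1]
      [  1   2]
Each vertex is the intersection of two constraint boundaries that also satisfies all remaining constraints:
  a = 0 and b = 0 → (0, 0)
  a = 13 and b = 0 → (13, 0)
  a = 13 and a + 2b = 20 → (13, 3.5)
  a + 2b = 20 and a = 0 → (0, 10)

Evaluating z = -7a + b at each vertex:
  (0, 0): z = 0
  (13, 0): z = -91
  (13, 3.5): z = -87.5
  (0, 10): z = 10

The minimum is at (13, 0) with z = -91.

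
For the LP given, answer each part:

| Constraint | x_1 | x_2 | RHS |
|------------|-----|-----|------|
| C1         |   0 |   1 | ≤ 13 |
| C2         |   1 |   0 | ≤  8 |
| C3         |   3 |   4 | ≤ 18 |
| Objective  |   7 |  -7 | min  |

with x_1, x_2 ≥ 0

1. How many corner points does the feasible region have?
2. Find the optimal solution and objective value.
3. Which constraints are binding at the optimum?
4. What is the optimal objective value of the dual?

1. 3
2. x_1 = 0, x_2 = 4.5, z = -31.5
3. C3, x_1 ≥ 0
4. -31.5 (by strong duality, equal to the primal optimum)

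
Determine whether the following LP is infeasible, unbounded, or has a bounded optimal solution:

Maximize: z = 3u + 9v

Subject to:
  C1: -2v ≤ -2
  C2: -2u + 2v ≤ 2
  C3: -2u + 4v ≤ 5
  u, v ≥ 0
Feasible point: (0, 1) satisfies every constraint, so the LP is feasible.
Direction d = (1, 0): for each constraint row a, a·d ≤ 0 —
  (0)(1) + (-2)(0) = 0 ≤ 0
  (-2)(1) + (2)(0) = -2 ≤ 0
  (-2)(1) + (4)(0) = -2 ≤ 0
and d ≥ 0, so (0, 1) + t·d stays feasible for every t ≥ 0. Along this ray z = 3u + 9v changes by 3 per unit t, so z → +∞.

The LP is unbounded; z can be made arbitrarily large.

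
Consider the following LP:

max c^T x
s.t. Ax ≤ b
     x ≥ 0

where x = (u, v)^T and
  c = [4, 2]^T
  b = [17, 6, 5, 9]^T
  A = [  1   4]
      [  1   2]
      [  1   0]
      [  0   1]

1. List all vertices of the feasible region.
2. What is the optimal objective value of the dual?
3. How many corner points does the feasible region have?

1. (0, 0), (5, 0), (5, 0.5), (0, 3)
2. 21 (by strong duality, equal to the primal optimum)
3. 4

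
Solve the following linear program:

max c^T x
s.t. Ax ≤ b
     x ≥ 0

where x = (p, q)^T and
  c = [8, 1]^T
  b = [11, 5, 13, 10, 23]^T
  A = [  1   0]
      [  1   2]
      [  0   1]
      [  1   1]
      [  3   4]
Each vertex is the intersection of two constraint boundaries that also satisfies all remaining constraints:
  p = 0 and q = 0 → (0, 0)
  p + 2q = 5 and q = 0 → (5, 0)
  p + 2q = 5 and p = 0 → (0, 2.5)

Evaluating z = 8p + q at each vertex:
  (0, 0): z = 0
  (5, 0): z = 40
  (0, 2.5): z = 2.5

The maximum is at (5, 0) with z = 40.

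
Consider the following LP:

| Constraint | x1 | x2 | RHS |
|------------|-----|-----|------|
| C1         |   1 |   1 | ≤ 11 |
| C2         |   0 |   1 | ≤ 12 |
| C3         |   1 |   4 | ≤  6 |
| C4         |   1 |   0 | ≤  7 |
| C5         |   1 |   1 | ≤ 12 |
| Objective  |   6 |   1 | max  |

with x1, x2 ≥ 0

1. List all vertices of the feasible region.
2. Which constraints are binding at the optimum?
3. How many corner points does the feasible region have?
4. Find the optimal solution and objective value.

1. (0, 0), (6, 0), (0, 1.5)
2. C3, x2 ≥ 0
3. 3
4. x1 = 6, x2 = 0, z = 36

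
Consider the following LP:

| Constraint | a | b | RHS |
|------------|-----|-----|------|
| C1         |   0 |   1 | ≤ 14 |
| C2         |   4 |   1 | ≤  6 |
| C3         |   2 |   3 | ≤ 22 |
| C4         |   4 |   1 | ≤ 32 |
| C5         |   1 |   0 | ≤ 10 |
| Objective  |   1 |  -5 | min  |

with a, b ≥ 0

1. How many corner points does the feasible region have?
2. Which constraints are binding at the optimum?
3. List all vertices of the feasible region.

1. 3
2. C2, a ≥ 0
3. (0, 0), (1.5, 0), (0, 6)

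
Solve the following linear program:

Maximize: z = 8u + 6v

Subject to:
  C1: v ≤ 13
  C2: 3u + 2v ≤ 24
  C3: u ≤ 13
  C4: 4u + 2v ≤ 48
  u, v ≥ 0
u = 0, v = 12, z = 72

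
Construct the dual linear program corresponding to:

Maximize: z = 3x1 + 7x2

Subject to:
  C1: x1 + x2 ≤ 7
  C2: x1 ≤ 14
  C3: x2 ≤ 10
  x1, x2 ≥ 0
Minimize: z = 7y1 + 14y2 + 10y3

Subject to:
  C1: -y1 - y2 ≤ -3
  C2: -y1 - y3 ≤ -7
  y1, y2, y3 ≥ 0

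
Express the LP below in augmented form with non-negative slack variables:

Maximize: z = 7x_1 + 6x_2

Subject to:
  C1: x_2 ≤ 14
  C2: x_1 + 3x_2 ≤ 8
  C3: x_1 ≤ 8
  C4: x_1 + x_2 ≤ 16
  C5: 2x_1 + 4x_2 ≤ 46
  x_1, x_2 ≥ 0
max z = 7x_1 + 6x_2

s.t.
  x_2 + s1 = 14
  x_1 + 3x_2 + s2 = 8
  x_1 + s3 = 8
  x_1 + x_2 + s4 = 16
  2x_1 + 4x_2 + s5 = 46
  x_1, x_2, s1, s2, s3, s4, s5 ≥ 0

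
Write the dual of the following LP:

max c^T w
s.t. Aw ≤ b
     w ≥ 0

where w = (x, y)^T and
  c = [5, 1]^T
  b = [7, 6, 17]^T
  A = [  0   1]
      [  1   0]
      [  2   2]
Minimize: z = 7y1 + 6y2 + 17y3

Subject to:
  C1: -y2 - 2y3 ≤ -5
  C2: -y1 - 2y3 ≤ -1
  y1, y2, y3 ≥ 0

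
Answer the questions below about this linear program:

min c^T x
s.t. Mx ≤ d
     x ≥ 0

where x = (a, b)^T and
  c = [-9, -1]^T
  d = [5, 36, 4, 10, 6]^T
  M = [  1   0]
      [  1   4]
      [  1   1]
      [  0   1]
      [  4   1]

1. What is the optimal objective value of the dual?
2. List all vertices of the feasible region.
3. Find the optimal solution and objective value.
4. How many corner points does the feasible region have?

1. -13.5 (by strong duality, equal to the primal optimum)
2. (0, 0), (1.5, 0), (0.6667, 3.333), (0, 4)
3. a = 1.5, b = 0, z = -13.5
4. 4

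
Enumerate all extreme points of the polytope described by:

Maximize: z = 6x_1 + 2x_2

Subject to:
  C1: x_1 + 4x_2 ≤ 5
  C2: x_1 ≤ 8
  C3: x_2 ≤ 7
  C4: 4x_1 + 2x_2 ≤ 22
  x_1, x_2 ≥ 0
Each vertex is the intersection of two constraint boundaries that also satisfies all remaining constraints:
  x_1 = 0 and x_2 = 0 → (0, 0)
  x_1 + 4x_2 = 5 and x_2 = 0 → (5, 0)
  x_1 + 4x_2 = 5 and x_1 = 0 → (0, 1.25)

Vertices: (0, 0), (5, 0), (0, 1.25)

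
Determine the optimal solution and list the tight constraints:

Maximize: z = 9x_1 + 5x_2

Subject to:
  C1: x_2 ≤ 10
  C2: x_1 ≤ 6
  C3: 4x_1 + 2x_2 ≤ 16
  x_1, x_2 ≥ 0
Optimal: x_1 = 0, x_2 = 8
Binding: C3, x_1 ≥ 0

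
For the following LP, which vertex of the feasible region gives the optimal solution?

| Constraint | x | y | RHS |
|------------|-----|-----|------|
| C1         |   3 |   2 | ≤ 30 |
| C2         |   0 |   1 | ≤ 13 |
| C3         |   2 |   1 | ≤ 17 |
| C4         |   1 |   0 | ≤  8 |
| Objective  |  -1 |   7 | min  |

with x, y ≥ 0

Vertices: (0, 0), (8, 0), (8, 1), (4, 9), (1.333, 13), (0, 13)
(8, 0) with z = -8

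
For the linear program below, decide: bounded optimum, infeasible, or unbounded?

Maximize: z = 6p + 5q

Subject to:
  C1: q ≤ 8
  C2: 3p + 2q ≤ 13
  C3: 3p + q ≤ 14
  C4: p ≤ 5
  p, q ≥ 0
The point (0, 6.5) satisfies every constraint, so the LP is feasible; the constraints give p ≤ 5 and q ≤ 8, which with p, q ≥ 0 keep the feasible region inside a bounded box. A feasible, bounded LP attains a finite optimum at a vertex.

Evaluating z = 6p + 5q at each vertex:
  (0, 0): z = 0
  (4.333, 0): z = 26
  (0, 6.5): z = 32.5

Feasible with finite optimum z* = 32.5 at (0, 6.5).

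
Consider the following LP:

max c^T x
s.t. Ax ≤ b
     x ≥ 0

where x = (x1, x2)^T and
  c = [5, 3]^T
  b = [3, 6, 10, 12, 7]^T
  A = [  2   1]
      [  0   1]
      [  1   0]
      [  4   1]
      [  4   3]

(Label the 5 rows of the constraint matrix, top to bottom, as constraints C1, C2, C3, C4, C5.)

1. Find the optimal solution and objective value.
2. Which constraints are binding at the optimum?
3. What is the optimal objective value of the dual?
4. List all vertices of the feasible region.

1. x1 = 1, x2 = 1, z = 8
2. C1, C5
3. 8 (by strong duality, equal to the primal optimum)
4. (0, 0), (1.5, 0), (1, 1), (0, 2.333)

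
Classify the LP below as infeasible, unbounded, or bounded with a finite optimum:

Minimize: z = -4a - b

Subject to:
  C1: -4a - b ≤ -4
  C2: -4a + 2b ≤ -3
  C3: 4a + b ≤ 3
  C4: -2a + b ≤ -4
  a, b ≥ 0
C3 requires 4a + b ≤ 3, while C1 (-4a - b ≤ -4) is equivalent to 4a + b ≥ 4. Together they would need 4 ≤ 4a + b ≤ 3, which is impossible since 4 > 3. No point satisfies all constraints.

The feasible region is empty; the LP is infeasible.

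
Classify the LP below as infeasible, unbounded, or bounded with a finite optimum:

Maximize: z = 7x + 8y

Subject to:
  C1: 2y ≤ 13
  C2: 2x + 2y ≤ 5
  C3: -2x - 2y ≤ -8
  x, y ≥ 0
C2 requires 2x + 2y ≤ 5, while C3 (-2x - 2y ≤ -8) is equivalent to 2x + 2y ≥ 8. Together they would need 8 ≤ 2x + 2y ≤ 5, which is impossible since 8 > 5. No point satisfies all constraints.

The feasible region is empty; the LP is infeasible.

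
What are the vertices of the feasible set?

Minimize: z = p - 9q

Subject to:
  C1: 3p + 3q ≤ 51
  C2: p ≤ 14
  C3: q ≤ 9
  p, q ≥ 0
Each vertex is the intersection of two constraint boundaries that also satisfies all remaining constraints:
  p = 0 and q = 0 → (0, 0)
  p = 14 and q = 0 → (14, 0)
  3p + 3q = 51 and p = 14 → (14, 3)
  3p + 3q = 51 and q = 9 → (8, 9)
  q = 9 and p = 0 → (0, 9)

Vertices: (0, 0), (14, 0), (14, 3), (8, 9), (0, 9)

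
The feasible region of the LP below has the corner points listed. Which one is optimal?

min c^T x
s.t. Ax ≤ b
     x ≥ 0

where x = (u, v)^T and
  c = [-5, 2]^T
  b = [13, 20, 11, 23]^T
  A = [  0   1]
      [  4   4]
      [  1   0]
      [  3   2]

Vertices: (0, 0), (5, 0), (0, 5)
(5, 0) with z = -25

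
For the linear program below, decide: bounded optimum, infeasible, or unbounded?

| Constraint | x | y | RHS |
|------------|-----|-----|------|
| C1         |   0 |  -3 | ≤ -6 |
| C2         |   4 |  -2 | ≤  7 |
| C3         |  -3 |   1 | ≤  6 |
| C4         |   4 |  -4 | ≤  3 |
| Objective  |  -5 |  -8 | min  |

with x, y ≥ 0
Feasible point: (0, 2) satisfies every constraint, so the LP is feasible.
Direction d = (1, 2): for each constraint row a, a·d ≤ 0 —
  (0)(1) + (-3)(2) = -6 ≤ 0
  (4)(1) + (-2)(2) = 0 ≤ 0
  (-3)(1) + (1)(2) = -1 ≤ 0
  (4)(1) + (-4)(2) = -4 ≤ 0
and d ≥ 0, so (0, 2) + t·d stays feasible for every t ≥ 0. Along this ray z = -5x - 8y changes by -21 per unit t, so z → −∞.

Unbounded: there is a feasible ray along which z → −∞.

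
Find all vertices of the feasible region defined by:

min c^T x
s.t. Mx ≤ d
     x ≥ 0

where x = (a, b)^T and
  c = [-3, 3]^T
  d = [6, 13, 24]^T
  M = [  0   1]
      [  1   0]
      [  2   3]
Each vertex is the intersection of two constraint boundaries that also satisfies all remaining constraints:
  a = 0 and b = 0 → (0, 0)
  2a + 3b = 24 and b = 0 → (12, 0)
  b = 6 and 2a + 3b = 24 → (3, 6)
  b = 6 and a = 0 → (0, 6)

Vertices: (0, 0), (12, 0), (3, 6), (0, 6)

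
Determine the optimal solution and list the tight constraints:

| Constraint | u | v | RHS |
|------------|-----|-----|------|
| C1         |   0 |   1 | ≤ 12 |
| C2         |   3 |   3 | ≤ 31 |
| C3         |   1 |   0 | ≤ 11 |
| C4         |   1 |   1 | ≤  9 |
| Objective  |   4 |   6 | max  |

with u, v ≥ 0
Optimal: u = 0, v = 9
Binding: C4, u ≥ 0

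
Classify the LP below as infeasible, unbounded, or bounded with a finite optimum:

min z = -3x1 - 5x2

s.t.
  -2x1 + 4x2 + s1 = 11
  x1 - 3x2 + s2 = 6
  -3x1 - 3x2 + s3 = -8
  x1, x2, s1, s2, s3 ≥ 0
Feasible point: (1, 2) satisfies every constraint, so the LP is feasible.
Direction d = (2, 1): for each constraint row a, a·d ≤ 0 —
  (-2)(2) + (4)(1) = 0 ≤ 0
  (1)(2) + (-3)(1) = -1 ≤ 0
  (-3)(2) + (-3)(1) = -9 ≤ 0
and d ≥ 0, so (1, 2) + t·d stays feasible for every t ≥ 0. Along this ray z = -3x1 - 5x2 changes by -11 per unit t, so z → −∞.

Unbounded — the objective can decrease without bound over the feasible region.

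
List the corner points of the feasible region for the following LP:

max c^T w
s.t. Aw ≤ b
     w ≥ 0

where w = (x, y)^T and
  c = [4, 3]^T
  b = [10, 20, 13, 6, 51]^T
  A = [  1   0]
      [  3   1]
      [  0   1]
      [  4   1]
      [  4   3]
Each vertex is the intersection of two constraint boundaries that also satisfies all remaining constraints:
  x = 0 and y = 0 → (0, 0)
  4x + y = 6 and y = 0 → (1.5, 0)
  4x + y = 6 and x = 0 → (0, 6)

Vertices: (0, 0), (1.5, 0), (0, 6)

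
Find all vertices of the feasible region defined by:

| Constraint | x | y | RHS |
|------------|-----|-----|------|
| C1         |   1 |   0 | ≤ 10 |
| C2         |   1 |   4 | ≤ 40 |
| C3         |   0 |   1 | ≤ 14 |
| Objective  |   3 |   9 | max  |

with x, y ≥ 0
Each vertex is the intersection of two constraint boundaries that also satisfies all remaining constraints:
  x = 0 and y = 0 → (0, 0)
  x = 10 and y = 0 → (10, 0)
  x = 10 and x + 4y = 40 → (10, 7.5)
  x + 4y = 40 and x = 0 → (0, 10)

Vertices: (0, 0), (10, 0), (10, 7.5), (0, 10)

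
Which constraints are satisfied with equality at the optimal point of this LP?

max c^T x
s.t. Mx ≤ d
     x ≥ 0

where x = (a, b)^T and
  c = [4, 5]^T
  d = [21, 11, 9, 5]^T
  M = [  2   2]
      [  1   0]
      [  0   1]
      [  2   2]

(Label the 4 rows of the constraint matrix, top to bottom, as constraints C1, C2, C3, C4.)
Optimal: a = 0, b = 2.5
Slack at optimum:
  C1: slack = 16
  C2: slack = 11
  C3: slack = 6.5
  C4: slack = 0 (binding)
  a ≥ 0: a = 0 (binding)
  b ≥ 0: b = 2.5
Binding constraints: C4, a ≥ 0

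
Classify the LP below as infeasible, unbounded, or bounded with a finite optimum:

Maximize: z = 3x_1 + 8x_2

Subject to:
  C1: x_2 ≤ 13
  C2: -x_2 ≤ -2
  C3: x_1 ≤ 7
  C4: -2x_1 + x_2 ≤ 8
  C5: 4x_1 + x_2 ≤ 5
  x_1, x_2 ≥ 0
The point (0, 5) satisfies every constraint, so the LP is feasible; the constraints give x_1 ≤ 7 and x_2 ≤ 13, which with x_1, x_2 ≥ 0 keep the feasible region inside a bounded box. A feasible, bounded LP attains a finite optimum at a vertex.

Evaluating z = 3x_1 + 8x_2 at each vertex:
  (0, 2): z = 16
  (0.75, 2): z = 18.25
  (0, 5): z = 40

Bounded optimum: z* = 40 at (0, 5).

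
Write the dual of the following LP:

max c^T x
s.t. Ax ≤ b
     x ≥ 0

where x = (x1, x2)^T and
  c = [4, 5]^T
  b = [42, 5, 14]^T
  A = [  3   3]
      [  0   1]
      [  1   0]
Minimize: z = 42y1 + 5y2 + 14y3

Subject to:
  C1: -3y1 - y3 ≤ -4
  C2: -3y1 - y2 ≤ -5
  y1, y2, y3 ≥ 0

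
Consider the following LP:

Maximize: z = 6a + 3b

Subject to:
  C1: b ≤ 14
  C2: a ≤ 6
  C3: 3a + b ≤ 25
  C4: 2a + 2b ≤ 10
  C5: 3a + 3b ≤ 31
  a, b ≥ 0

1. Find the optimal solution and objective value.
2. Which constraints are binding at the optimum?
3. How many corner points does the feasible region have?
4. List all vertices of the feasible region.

1. a = 5, b = 0, z = 30
2. C4, b ≥ 0
3. 3
4. (0, 0), (5, 0), (0, 5)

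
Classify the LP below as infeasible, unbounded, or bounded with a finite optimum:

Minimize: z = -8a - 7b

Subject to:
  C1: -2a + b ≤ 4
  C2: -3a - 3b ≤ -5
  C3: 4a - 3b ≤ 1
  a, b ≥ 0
Feasible point: (0, 2) satisfies every constraint, so the LP is feasible.
Direction d = (1, 2): for each constraint row a, a·d ≤ 0 —
  (-2)(1) + (1)(2) = 0 ≤ 0
  (-3)(1) + (-3)(2) = -9 ≤ 0
  (4)(1) + (-3)(2) = -2 ≤ 0
and d ≥ 0, so (0, 2) + t·d stays feasible for every t ≥ 0. Along this ray z = -8a - 7b changes by -22 per unit t, so z → −∞.

The LP is unbounded; z can be made arbitrarily small.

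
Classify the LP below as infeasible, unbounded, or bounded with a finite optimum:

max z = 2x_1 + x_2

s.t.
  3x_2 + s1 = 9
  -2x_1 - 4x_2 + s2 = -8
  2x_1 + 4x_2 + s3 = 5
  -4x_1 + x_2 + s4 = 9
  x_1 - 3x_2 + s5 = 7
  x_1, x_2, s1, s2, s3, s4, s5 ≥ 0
The row 2x_1 + 4x_2 + s3 = 5 with s3 ≥ 0 requires 2x_1 + 4x_2 ≤ 5, while the row -2x_1 - 4x_2 + s2 = -8 with s2 ≥ 0 is equivalent to 2x_1 + 4x_2 ≥ 8. Together they would need 8 ≤ 2x_1 + 4x_2 ≤ 5, which is impossible since 8 > 5. No point satisfies all constraints.

The feasible region is empty; the LP is infeasible.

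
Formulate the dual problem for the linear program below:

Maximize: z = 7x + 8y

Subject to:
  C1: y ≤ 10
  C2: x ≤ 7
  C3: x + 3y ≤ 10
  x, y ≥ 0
Minimize: z = 10y1 + 7y2 + 10y3

Subject to:
  C1: -y2 - y3 ≤ -7
  C2: -y1 - 3y3 ≤ -8
  y1, y2, y3 ≥ 0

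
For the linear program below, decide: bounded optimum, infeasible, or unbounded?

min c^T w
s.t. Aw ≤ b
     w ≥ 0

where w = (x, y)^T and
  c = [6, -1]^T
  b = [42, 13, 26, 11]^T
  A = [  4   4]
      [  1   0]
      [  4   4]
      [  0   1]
The point (0, 6.5) satisfies every constraint, so the LP is feasible; the constraints give x ≤ 13 and y ≤ 11, which with x, y ≥ 0 keep the feasible region inside a bounded box. A feasible, bounded LP attains a finite optimum at a vertex.

Evaluating z = 6x - y at each vertex:
  (0, 0): z = 0
  (6.5, 0): z = 39
  (0, 6.5): z = -6.5

The LP has an optimal solution: (0, 6.5) with z = -6.5.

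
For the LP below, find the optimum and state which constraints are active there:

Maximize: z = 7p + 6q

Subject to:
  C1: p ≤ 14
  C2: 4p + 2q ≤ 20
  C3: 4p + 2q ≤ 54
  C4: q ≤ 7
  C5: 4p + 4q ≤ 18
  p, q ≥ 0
Optimal: p = 4.5, q = 0
Binding: C5, q ≥ 0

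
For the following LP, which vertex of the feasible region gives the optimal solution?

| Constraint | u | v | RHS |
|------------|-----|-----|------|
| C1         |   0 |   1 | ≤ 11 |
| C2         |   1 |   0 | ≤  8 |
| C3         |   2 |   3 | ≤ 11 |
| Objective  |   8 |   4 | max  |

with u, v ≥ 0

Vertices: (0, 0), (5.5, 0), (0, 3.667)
Evaluating z = 8u + 4v at each vertex:
  (0, 0): z = 0
  (5.5, 0): z = 44
  (0, 3.667): z = 14.67

The largest value is z = 44, attained at (5.5, 0).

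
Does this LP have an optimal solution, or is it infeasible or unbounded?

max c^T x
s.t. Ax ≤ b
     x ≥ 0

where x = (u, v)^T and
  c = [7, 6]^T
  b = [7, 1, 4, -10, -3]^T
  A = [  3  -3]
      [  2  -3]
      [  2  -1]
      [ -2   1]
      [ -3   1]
One constraint requires 2u - v ≤ 4, while the constraint -2u + v ≤ -10 is equivalent to 2u - v ≥ 10. Together they would need 10 ≤ 2u - v ≤ 4, which is impossible since 10 > 4. No point satisfies all constraints.

Infeasible: no point satisfies all constraints simultaneously.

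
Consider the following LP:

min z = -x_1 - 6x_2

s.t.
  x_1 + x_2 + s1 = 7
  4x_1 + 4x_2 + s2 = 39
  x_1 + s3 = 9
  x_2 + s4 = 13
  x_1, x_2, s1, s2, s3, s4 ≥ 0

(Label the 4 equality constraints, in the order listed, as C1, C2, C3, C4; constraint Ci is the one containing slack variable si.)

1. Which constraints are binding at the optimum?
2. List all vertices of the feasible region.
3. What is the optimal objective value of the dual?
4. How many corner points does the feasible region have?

1. C1, x_1 ≥ 0
2. (0, 0), (7, 0), (0, 7)
3. -42 (by strong duality, equal to the primal optimum)
4. 3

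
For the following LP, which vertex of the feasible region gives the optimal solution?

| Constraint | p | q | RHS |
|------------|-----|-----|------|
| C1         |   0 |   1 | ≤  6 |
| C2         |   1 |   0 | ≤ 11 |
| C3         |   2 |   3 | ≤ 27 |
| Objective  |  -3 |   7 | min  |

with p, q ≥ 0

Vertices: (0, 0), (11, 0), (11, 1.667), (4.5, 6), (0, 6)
Evaluating z = -3p + 7q at each vertex:
  (0, 0): z = 0
  (11, 0): z = -33
  (11, 1.667): z = -21.33
  (4.5, 6): z = 28.5
  (0, 6): z = 42

The smallest value is z = -33, attained at (11, 0).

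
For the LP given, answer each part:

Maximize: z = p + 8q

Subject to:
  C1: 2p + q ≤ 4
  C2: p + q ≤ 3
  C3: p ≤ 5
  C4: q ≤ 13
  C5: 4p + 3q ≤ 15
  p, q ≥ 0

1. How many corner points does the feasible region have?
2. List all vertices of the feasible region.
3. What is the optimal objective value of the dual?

1. 4
2. (0, 0), (2, 0), (1, 2), (0, 3)
3. 24 (by strong duality, equal to the primal optimum)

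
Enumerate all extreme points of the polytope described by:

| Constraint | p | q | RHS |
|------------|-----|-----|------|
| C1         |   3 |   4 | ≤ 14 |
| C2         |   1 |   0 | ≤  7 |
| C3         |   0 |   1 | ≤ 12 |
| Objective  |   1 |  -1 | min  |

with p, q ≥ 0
Each vertex is the intersection of two constraint boundaries that also satisfies all remaining constraints:
  p = 0 and q = 0 → (0, 0)
  3p + 4q = 14 and q = 0 → (4.667, 0)
  3p + 4q = 14 and p = 0 → (0, 3.5)

Vertices: (0, 0), (4.667, 0), (0, 3.5)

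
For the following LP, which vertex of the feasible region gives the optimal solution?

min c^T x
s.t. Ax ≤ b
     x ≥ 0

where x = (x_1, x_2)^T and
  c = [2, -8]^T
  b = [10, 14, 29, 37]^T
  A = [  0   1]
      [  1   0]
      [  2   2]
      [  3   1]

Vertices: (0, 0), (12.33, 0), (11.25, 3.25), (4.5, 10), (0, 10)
Evaluating z = 2x_1 - 8x_2 at each vertex:
  (0, 0): z = 0
  (12.33, 0): z = 24.67
  (11.25, 3.25): z = -3.5
  (4.5, 10): z = -71
  (0, 10): z = -80

The smallest value is z = -80, attained at (0, 10).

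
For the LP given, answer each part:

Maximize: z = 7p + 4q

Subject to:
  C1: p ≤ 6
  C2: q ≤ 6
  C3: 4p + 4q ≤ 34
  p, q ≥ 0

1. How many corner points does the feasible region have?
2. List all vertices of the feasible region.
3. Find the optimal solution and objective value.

1. 5
2. (0, 0), (6, 0), (6, 2.5), (2.5, 6), (0, 6)
3. p = 6, q = 2.5, z = 52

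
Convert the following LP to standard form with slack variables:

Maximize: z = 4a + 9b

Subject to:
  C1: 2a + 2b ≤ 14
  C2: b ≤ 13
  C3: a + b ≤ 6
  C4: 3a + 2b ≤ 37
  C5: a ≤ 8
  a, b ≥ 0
max z = 4a + 9b

s.t.
  2a + 2b + s1 = 14
  b + s2 = 13
  a + b + s3 = 6
  3a + 2b + s4 = 37
  a + s5 = 8
  a, b, s1, s2, s3, s4, s5 ≥ 0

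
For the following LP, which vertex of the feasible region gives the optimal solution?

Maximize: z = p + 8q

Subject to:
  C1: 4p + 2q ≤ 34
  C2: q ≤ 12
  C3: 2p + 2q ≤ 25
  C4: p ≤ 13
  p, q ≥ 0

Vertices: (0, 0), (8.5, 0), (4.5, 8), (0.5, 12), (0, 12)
(0.5, 12) with z = 96.5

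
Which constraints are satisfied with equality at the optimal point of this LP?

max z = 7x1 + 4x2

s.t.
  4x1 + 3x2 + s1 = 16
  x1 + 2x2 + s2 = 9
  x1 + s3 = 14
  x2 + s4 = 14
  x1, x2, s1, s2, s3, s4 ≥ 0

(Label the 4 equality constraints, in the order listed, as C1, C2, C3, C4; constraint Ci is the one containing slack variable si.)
Optimal: x1 = 4, x2 = 0
Binding: C1, x2 ≥ 0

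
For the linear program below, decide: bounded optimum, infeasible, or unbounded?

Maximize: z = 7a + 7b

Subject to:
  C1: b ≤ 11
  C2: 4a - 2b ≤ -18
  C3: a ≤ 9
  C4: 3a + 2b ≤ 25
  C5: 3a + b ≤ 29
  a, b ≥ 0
The point (1, 11) satisfies every constraint, so the LP is feasible; the constraints give a ≤ 9 and b ≤ 11, which with a, b ≥ 0 keep the feasible region inside a bounded box. A feasible, bounded LP attains a finite optimum at a vertex.

The LP has an optimal solution: (1, 11) with z = 84.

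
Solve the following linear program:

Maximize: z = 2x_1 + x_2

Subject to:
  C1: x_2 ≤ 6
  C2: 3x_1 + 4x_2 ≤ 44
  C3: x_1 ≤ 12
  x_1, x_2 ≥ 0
Each vertex is the intersection of two constraint boundaries that also satisfies all remaining constraints:
  x_1 = 0 and x_2 = 0 → (0, 0)
  x_1 = 12 and x_2 = 0 → (12, 0)
  3x_1 + 4x_2 = 44 and x_1 = 12 → (12, 2)
  x_2 = 6 and 3x_1 + 4x_2 = 44 → (6.667, 6)
  x_2 = 6 and x_1 = 0 → (0, 6)

Evaluating z = 2x_1 + x_2 at each vertex:
  (0, 0): z = 0
  (12, 0): z = 24
  (12, 2): z = 26
  (6.667, 6): z = 19.33
  (0, 6): z = 6

The maximum is at (12, 2) with z = 26.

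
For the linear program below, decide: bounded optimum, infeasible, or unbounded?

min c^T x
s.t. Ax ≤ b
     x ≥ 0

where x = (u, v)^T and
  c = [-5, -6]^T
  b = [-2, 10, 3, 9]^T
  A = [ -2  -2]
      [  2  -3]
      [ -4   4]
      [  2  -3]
Feasible point: (1, 0) satisfies every constraint, so the LP is feasible.
Direction d = (1, 1): for each constraint row a, a·d ≤ 0 —
  (-2)(1) + (-2)(1) = -4 ≤ 0
  (2)(1) + (-3)(1) = -1 ≤ 0
  (-4)(1) + (4)(1) = 0 ≤ 0
  (2)(1) + (-3)(1) = -1 ≤ 0
and d ≥ 0, so (1, 0) + t·d stays feasible for every t ≥ 0. Along this ray z = -5u - 6v changes by -11 per unit t, so z → −∞.

Unbounded — the objective can decrease without bound over the feasible region.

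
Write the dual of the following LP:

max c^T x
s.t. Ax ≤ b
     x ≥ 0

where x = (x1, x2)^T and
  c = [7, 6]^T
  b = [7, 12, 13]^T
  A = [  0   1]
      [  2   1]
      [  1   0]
Minimize: z = 7y1 + 12y2 + 13y3

Subject to:
  C1: -2y2 - y3 ≤ -7
  C2: -y1 - y2 ≤ -6
  y1, y2, y3 ≥ 0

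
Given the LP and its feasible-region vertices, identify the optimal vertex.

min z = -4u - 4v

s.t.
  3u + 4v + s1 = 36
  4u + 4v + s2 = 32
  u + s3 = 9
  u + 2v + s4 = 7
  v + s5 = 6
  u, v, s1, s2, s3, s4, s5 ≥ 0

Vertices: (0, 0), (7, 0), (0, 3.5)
(7, 0) with z = -28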